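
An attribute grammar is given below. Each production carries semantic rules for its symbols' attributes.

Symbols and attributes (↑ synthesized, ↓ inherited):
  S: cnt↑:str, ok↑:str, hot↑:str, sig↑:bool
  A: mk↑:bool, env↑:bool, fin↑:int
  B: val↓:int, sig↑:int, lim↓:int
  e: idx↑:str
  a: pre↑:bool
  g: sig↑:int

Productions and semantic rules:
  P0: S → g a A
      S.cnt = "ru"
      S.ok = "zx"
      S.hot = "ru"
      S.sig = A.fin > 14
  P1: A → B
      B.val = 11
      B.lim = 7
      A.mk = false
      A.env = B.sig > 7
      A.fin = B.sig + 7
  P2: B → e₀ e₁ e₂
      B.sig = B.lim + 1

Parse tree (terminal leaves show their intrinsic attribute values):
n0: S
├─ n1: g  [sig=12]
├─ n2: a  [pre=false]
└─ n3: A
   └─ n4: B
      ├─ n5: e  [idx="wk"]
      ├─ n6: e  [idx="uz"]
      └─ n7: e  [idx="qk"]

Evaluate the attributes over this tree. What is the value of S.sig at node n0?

true

1. n1.sig = 12  [terminal]
2. n2.pre = false  [terminal]
3. n4.val = 11  [11]
4. n4.lim = 7  [7]
5. n5.idx = "wk"  [terminal]
6. n6.idx = "uz"  [terminal]
7. n7.idx = "qk"  [terminal]
8. n4.sig = 8  [B.lim + 1]
9. n3.mk = false  [false]
10. n3.env = true  [B.sig > 7]
11. n3.fin = 15  [B.sig + 7]
12. n0.cnt = "ru"  ["ru"]
13. n0.ok = "zx"  ["zx"]
14. n0.hot = "ru"  ["ru"]
15. n0.sig = true  [A.fin > 14]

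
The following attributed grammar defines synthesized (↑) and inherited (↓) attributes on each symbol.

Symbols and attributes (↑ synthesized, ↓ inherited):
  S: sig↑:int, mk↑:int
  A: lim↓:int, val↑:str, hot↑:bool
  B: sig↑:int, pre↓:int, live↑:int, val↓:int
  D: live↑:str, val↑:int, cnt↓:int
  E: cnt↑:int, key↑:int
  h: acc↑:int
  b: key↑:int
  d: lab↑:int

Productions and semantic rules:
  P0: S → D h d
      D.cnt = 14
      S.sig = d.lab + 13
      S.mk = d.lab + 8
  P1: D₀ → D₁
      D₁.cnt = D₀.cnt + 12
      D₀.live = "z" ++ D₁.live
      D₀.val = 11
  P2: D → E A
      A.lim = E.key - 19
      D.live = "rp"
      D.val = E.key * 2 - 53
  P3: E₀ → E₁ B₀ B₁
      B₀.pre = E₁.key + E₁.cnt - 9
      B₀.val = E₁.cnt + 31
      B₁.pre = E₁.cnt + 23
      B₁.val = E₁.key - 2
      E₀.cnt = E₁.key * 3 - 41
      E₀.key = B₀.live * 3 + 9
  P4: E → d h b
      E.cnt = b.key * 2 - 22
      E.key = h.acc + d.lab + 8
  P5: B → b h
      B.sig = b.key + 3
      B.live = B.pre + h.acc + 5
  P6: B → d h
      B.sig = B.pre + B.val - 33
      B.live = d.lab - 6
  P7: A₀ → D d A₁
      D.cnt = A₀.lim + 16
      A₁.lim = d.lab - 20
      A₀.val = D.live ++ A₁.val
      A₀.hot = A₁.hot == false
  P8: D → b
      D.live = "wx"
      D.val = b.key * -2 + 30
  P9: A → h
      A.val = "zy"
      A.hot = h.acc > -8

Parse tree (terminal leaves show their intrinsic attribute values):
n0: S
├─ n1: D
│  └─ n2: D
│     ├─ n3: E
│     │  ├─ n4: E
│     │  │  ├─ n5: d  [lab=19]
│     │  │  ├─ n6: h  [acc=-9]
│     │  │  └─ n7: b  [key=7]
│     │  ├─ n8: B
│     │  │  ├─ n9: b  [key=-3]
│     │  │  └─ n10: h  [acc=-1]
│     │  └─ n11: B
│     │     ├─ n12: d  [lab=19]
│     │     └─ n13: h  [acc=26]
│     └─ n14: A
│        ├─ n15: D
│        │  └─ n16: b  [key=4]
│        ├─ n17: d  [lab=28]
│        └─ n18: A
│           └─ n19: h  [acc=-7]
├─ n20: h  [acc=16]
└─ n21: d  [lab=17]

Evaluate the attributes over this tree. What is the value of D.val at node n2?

-5

1. n1.cnt = 14  [14]
2. n2.cnt = 26  [D₀.cnt + 12]
3. n5.lab = 19  [terminal]
4. n6.acc = -9  [terminal]
5. n7.key = 7  [terminal]
6. n4.cnt = -8  [b.key * 2 - 22]
7. n4.key = 18  [h.acc + d.lab + 8]
8. n8.pre = 1  [E₁.key + E₁.cnt - 9]
9. n8.val = 23  [E₁.cnt + 31]
10. n9.key = -3  [terminal]
11. n10.acc = -1  [terminal]
12. n8.sig = 0  [b.key + 3]
13. n8.live = 5  [B.pre + h.acc + 5]
14. n11.pre = 15  [E₁.cnt + 23]
15. n11.val = 16  [E₁.key - 2]
16. n12.lab = 19  [terminal]
17. n13.acc = 26  [terminal]
18. n11.sig = -2  [B.pre + B.val - 33]
19. n11.live = 13  [d.lab - 6]
20. n3.cnt = 13  [E₁.key * 3 - 41]
21. n3.key = 24  [B₀.live * 3 + 9]
22. n14.lim = 5  [E.key - 19]
23. n15.cnt = 21  [A₀.lim + 16]
24. n16.key = 4  [terminal]
25. n15.live = "wx"  ["wx"]
26. n15.val = 22  [b.key * -2 + 30]
27. n17.lab = 28  [terminal]
28. n18.lim = 8  [d.lab - 20]
29. n19.acc = -7  [terminal]
30. n18.val = "zy"  ["zy"]
31. n18.hot = true  [h.acc > -8]
32. n14.val = "wxzy"  [D.live ++ A₁.val]
33. n14.hot = false  [A₁.hot == false]
34. n2.live = "rp"  ["rp"]
35. n2.val = -5  [E.key * 2 - 53]
36. n1.live = "zrp"  ["z" ++ D₁.live]
37. n1.val = 11  [11]
38. n20.acc = 16  [terminal]
39. n21.lab = 17  [terminal]
40. n0.sig = 30  [d.lab + 13]
41. n0.mk = 25  [d.lab + 8]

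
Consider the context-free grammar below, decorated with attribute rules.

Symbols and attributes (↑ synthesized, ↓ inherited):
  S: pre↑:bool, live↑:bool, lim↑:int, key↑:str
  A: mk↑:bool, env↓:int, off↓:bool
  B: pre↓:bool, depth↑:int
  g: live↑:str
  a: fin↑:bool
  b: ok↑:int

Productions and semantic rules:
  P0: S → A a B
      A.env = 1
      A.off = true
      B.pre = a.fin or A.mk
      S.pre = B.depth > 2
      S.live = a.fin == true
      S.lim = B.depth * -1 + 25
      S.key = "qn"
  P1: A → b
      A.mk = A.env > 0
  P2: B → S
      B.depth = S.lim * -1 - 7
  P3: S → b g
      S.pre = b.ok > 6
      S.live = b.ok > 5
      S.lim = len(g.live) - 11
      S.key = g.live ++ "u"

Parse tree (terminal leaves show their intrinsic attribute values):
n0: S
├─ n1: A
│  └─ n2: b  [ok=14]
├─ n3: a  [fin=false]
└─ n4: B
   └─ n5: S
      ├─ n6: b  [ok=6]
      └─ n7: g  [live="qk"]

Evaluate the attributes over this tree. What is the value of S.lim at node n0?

23

1. n1.env = 1  [1]
2. n1.off = true  [true]
3. n2.ok = 14  [terminal]
4. n1.mk = true  [A.env > 0]
5. n3.fin = false  [terminal]
6. n4.pre = true  [a.fin or A.mk]
7. n6.ok = 6  [terminal]
8. n7.live = "qk"  [terminal]
9. n5.pre = false  [b.ok > 6]
10. n5.live = true  [b.ok > 5]
11. n5.lim = -9  [len(g.live) - 11]
12. n5.key = "qku"  [g.live ++ "u"]
13. n4.depth = 2  [S.lim * -1 - 7]
14. n0.pre = false  [B.depth > 2]
15. n0.live = false  [a.fin == true]
16. n0.lim = 23  [B.depth * -1 + 25]
17. n0.key = "qn"  ["qn"]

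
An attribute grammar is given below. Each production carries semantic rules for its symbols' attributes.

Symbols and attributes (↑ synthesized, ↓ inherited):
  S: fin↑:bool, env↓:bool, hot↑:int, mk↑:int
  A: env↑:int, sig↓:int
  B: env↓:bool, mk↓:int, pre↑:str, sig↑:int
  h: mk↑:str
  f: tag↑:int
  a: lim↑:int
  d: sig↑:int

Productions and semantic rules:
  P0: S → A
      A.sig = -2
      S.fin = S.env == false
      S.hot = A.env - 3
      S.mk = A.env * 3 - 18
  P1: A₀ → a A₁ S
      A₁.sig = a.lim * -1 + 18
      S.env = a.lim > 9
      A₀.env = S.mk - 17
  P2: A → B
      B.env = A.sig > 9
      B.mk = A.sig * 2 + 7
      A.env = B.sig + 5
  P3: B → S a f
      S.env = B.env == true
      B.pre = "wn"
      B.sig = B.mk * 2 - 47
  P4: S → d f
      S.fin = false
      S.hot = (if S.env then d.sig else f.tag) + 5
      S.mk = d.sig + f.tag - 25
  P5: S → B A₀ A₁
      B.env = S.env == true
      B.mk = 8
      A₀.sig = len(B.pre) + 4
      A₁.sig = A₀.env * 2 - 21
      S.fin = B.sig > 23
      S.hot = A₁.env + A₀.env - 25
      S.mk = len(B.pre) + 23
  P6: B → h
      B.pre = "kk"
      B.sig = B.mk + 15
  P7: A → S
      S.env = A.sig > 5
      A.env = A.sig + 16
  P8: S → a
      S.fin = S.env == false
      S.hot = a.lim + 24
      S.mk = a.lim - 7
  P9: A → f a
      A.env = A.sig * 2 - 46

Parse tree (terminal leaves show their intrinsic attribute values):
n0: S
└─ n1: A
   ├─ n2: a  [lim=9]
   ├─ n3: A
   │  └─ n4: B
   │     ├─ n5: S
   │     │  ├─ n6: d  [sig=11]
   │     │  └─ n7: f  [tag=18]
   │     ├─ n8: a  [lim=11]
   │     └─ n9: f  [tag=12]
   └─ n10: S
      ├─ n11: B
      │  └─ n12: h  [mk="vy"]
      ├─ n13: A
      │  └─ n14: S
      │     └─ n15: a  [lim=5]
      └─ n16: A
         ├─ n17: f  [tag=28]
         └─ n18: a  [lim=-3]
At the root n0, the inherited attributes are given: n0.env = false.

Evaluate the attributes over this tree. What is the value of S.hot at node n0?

1. n0.env = false  [given at root]
2. n1.sig = -2  [-2]
3. n2.lim = 9  [terminal]
4. n3.sig = 9  [a.lim * -1 + 18]
5. n4.env = false  [A.sig > 9]
6. n4.mk = 25  [A.sig * 2 + 7]
7. n5.env = false  [B.env == true]
8. n6.sig = 11  [terminal]
9. n7.tag = 18  [terminal]
10. n5.fin = false  [false]
11. n5.hot = 23  [(if S.env then d.sig else f.tag) + 5]
12. n5.mk = 4  [d.sig + f.tag - 25]
13. n8.lim = 11  [terminal]
14. n9.tag = 12  [terminal]
15. n4.pre = "wn"  ["wn"]
16. n4.sig = 3  [B.mk * 2 - 47]
17. n3.env = 8  [B.sig + 5]
18. n10.env = false  [a.lim > 9]
19. n11.env = false  [S.env == true]
20. n11.mk = 8  [8]
21. n12.mk = "vy"  [terminal]
22. n11.pre = "kk"  ["kk"]
23. n11.sig = 23  [B.mk + 15]
24. n13.sig = 6  [len(B.pre) + 4]
25. n14.env = true  [A.sig > 5]
26. n15.lim = 5  [terminal]
27. n14.fin = false  [S.env == false]
28. n14.hot = 29  [a.lim + 24]
29. n14.mk = -2  [a.lim - 7]
30. n13.env = 22  [A.sig + 16]
31. n16.sig = 23  [A₀.env * 2 - 21]
32. n17.tag = 28  [terminal]
33. n18.lim = -3  [terminal]
34. n16.env = 0  [A.sig * 2 - 46]
35. n10.fin = false  [B.sig > 23]
36. n10.hot = -3  [A₁.env + A₀.env - 25]
37. n10.mk = 25  [len(B.pre) + 23]
38. n1.env = 8  [S.mk - 17]
39. n0.fin = true  [S.env == false]
40. n0.hot = 5  [A.env - 3]
41. n0.mk = 6  [A.env * 3 - 18]

5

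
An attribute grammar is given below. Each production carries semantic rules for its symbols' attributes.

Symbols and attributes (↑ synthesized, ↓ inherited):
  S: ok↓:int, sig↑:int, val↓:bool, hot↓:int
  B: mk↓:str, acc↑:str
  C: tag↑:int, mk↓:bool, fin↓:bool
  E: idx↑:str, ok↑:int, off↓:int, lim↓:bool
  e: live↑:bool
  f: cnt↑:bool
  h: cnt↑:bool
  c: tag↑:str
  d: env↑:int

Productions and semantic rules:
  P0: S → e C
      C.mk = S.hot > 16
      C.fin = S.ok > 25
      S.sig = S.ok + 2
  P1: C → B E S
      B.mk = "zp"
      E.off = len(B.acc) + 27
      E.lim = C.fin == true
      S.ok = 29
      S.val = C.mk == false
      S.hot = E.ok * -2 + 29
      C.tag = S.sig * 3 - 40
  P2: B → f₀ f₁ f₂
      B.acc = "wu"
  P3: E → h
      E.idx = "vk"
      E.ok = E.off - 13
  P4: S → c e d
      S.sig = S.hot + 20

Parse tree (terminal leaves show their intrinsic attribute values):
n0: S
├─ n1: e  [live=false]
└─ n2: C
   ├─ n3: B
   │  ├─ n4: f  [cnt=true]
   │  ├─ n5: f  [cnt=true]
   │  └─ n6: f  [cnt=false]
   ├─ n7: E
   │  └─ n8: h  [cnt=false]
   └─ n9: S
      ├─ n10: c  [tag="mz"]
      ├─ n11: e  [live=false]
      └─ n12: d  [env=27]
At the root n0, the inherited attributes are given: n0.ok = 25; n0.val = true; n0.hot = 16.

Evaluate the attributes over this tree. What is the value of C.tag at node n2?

1. n0.ok = 25  [given at root]
2. n0.val = true  [given at root]
3. n0.hot = 16  [given at root]
4. n1.live = false  [terminal]
5. n2.mk = false  [S.hot > 16]
6. n2.fin = false  [S.ok > 25]
7. n3.mk = "zp"  ["zp"]
8. n4.cnt = true  [terminal]
9. n5.cnt = true  [terminal]
10. n6.cnt = false  [terminal]
11. n3.acc = "wu"  ["wu"]
12. n7.off = 29  [len(B.acc) + 27]
13. n7.lim = false  [C.fin == true]
14. n8.cnt = false  [terminal]
15. n7.idx = "vk"  ["vk"]
16. n7.ok = 16  [E.off - 13]
17. n9.ok = 29  [29]
18. n9.val = true  [C.mk == false]
19. n9.hot = -3  [E.ok * -2 + 29]
20. n10.tag = "mz"  [terminal]
21. n11.live = false  [terminal]
22. n12.env = 27  [terminal]
23. n9.sig = 17  [S.hot + 20]
24. n2.tag = 11  [S.sig * 3 - 40]
25. n0.sig = 27  [S.ok + 2]

11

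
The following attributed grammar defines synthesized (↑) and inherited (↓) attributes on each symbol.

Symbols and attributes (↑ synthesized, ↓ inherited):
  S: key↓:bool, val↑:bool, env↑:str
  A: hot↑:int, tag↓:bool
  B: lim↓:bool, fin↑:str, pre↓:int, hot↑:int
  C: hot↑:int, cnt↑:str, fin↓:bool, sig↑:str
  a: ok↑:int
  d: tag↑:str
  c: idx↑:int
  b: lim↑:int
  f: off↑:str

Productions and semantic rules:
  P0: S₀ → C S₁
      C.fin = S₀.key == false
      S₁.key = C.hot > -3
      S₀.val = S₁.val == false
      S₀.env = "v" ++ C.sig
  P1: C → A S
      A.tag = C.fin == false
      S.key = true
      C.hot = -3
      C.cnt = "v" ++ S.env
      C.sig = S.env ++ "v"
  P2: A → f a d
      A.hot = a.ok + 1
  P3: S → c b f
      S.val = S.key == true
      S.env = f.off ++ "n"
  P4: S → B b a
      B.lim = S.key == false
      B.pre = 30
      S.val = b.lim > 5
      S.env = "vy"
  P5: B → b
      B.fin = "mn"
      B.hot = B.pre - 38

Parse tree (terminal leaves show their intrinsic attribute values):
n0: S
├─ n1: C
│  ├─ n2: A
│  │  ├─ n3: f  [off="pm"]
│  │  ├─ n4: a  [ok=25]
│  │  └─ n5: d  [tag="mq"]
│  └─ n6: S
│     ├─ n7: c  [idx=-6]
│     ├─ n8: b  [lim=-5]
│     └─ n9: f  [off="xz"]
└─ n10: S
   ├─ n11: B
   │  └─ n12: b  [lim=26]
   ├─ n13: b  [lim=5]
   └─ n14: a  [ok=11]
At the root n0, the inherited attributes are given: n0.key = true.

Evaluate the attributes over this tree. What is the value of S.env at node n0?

1. n0.key = true  [given at root]
2. n1.fin = false  [S₀.key == false]
3. n2.tag = true  [C.fin == false]
4. n3.off = "pm"  [terminal]
5. n4.ok = 25  [terminal]
6. n5.tag = "mq"  [terminal]
7. n2.hot = 26  [a.ok + 1]
8. n6.key = true  [true]
9. n7.idx = -6  [terminal]
10. n8.lim = -5  [terminal]
11. n9.off = "xz"  [terminal]
12. n6.val = true  [S.key == true]
13. n6.env = "xzn"  [f.off ++ "n"]
14. n1.hot = -3  [-3]
15. n1.cnt = "vxzn"  ["v" ++ S.env]
16. n1.sig = "xznv"  [S.env ++ "v"]
17. n10.key = false  [C.hot > -3]
18. n11.lim = true  [S.key == false]
19. n11.pre = 30  [30]
20. n12.lim = 26  [terminal]
21. n11.fin = "mn"  ["mn"]
22. n11.hot = -8  [B.pre - 38]
23. n13.lim = 5  [terminal]
24. n14.ok = 11  [terminal]
25. n10.val = false  [b.lim > 5]
26. n10.env = "vy"  ["vy"]
27. n0.val = true  [S₁.val == false]
28. n0.env = "vxznv"  ["v" ++ C.sig]

"vxznv"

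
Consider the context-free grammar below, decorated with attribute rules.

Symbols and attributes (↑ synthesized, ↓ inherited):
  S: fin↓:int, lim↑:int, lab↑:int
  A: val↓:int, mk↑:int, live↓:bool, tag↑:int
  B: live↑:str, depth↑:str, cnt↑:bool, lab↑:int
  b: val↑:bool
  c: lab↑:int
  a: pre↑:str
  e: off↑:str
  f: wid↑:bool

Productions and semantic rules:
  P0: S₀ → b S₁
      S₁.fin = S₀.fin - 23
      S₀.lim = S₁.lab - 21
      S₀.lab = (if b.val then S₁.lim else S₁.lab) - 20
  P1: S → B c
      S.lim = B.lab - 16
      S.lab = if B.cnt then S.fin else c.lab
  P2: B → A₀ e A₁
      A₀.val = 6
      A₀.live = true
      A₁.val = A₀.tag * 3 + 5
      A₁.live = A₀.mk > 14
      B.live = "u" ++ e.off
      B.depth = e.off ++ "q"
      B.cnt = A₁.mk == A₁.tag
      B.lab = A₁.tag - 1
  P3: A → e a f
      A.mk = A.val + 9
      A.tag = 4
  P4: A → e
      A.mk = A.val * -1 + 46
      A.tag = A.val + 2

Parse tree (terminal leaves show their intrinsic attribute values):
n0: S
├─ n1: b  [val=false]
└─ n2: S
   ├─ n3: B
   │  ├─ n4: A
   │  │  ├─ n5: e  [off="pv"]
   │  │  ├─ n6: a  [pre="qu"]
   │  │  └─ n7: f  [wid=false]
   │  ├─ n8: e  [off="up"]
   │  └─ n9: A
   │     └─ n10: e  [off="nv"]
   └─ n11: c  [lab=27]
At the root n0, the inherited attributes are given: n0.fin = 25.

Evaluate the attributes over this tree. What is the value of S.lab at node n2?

27

1. n0.fin = 25  [given at root]
2. n1.val = false  [terminal]
3. n2.fin = 2  [S₀.fin - 23]
4. n4.val = 6  [6]
5. n4.live = true  [true]
6. n5.off = "pv"  [terminal]
7. n6.pre = "qu"  [terminal]
8. n7.wid = false  [terminal]
9. n4.mk = 15  [A.val + 9]
10. n4.tag = 4  [4]
11. n8.off = "up"  [terminal]
12. n9.val = 17  [A₀.tag * 3 + 5]
13. n9.live = true  [A₀.mk > 14]
14. n10.off = "nv"  [terminal]
15. n9.mk = 29  [A.val * -1 + 46]
16. n9.tag = 19  [A.val + 2]
17. n3.live = "uup"  ["u" ++ e.off]
18. n3.depth = "upq"  [e.off ++ "q"]
19. n3.cnt = false  [A₁.mk == A₁.tag]
20. n3.lab = 18  [A₁.tag - 1]
21. n11.lab = 27  [terminal]
22. n2.lim = 2  [B.lab - 16]
23. n2.lab = 27  [if B.cnt then S.fin else c.lab]
24. n0.lim = 6  [S₁.lab - 21]
25. n0.lab = 7  [(if b.val then S₁.lim else S₁.lab) - 20]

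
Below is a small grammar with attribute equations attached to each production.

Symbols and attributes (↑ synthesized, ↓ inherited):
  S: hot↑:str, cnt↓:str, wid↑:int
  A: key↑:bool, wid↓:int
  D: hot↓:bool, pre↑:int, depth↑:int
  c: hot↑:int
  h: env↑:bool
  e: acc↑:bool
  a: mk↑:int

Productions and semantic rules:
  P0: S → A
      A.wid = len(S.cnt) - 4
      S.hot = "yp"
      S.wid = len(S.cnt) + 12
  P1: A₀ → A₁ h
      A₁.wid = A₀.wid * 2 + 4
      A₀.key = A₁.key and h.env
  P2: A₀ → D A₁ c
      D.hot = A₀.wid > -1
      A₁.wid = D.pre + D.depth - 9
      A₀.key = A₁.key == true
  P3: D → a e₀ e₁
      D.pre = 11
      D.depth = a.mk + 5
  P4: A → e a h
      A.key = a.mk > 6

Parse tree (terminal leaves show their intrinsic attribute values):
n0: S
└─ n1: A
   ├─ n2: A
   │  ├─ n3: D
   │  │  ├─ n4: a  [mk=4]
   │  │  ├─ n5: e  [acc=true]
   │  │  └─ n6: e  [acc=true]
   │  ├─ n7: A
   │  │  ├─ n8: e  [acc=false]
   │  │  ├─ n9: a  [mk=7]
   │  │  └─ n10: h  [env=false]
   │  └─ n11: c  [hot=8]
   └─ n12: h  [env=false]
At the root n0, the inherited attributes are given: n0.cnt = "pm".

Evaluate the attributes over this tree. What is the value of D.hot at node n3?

1. n0.cnt = "pm"  [given at root]
2. n1.wid = -2  [len(S.cnt) - 4]
3. n2.wid = 0  [A₀.wid * 2 + 4]
4. n3.hot = true  [A₀.wid > -1]
5. n4.mk = 4  [terminal]
6. n5.acc = true  [terminal]
7. n6.acc = true  [terminal]
8. n3.pre = 11  [11]
9. n3.depth = 9  [a.mk + 5]
10. n7.wid = 11  [D.pre + D.depth - 9]
11. n8.acc = false  [terminal]
12. n9.mk = 7  [terminal]
13. n10.env = false  [terminal]
14. n7.key = true  [a.mk > 6]
15. n11.hot = 8  [terminal]
16. n2.key = true  [A₁.key == true]
17. n12.env = false  [terminal]
18. n1.key = false  [A₁.key and h.env]
19. n0.hot = "yp"  ["yp"]
20. n0.wid = 14  [len(S.cnt) + 12]

true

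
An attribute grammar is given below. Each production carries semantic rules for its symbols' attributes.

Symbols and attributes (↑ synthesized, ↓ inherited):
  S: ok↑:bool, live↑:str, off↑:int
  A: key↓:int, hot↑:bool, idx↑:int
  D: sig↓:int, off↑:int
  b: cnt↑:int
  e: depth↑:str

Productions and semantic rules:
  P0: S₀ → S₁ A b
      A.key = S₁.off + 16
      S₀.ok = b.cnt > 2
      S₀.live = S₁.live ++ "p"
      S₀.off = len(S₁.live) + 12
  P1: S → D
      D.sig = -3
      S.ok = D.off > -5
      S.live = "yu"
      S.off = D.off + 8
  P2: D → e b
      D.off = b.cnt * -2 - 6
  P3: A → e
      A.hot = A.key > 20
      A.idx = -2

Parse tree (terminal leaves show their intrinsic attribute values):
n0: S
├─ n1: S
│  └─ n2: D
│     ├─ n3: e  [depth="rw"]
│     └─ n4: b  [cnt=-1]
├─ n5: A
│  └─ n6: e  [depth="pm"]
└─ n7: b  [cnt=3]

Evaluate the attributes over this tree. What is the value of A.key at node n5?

1. n2.sig = -3  [-3]
2. n3.depth = "rw"  [terminal]
3. n4.cnt = -1  [terminal]
4. n2.off = -4  [b.cnt * -2 - 6]
5. n1.ok = true  [D.off > -5]
6. n1.live = "yu"  ["yu"]
7. n1.off = 4  [D.off + 8]
8. n5.key = 20  [S₁.off + 16]
9. n6.depth = "pm"  [terminal]
10. n5.hot = false  [A.key > 20]
11. n5.idx = -2  [-2]
12. n7.cnt = 3  [terminal]
13. n0.ok = true  [b.cnt > 2]
14. n0.live = "yup"  [S₁.live ++ "p"]
15. n0.off = 14  [len(S₁.live) + 12]

20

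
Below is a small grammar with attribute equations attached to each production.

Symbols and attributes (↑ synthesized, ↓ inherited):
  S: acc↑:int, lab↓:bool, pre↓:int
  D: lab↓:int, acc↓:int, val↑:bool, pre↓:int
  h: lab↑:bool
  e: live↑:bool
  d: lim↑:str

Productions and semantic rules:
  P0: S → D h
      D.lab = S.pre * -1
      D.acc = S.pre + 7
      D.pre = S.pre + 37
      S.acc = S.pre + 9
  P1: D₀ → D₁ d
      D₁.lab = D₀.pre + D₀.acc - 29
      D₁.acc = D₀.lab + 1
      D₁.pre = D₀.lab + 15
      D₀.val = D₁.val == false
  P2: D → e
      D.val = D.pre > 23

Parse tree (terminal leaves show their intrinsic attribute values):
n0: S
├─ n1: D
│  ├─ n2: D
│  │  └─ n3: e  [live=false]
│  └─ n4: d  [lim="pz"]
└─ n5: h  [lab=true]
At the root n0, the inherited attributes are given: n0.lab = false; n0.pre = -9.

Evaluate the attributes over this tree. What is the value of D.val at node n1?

1. n0.lab = false  [given at root]
2. n0.pre = -9  [given at root]
3. n1.lab = 9  [S.pre * -1]
4. n1.acc = -2  [S.pre + 7]
5. n1.pre = 28  [S.pre + 37]
6. n2.lab = -3  [D₀.pre + D₀.acc - 29]
7. n2.acc = 10  [D₀.lab + 1]
8. n2.pre = 24  [D₀.lab + 15]
9. n3.live = false  [terminal]
10. n2.val = true  [D.pre > 23]
11. n4.lim = "pz"  [terminal]
12. n1.val = false  [D₁.val == false]
13. n5.lab = true  [terminal]
14. n0.acc = 0  [S.pre + 9]

false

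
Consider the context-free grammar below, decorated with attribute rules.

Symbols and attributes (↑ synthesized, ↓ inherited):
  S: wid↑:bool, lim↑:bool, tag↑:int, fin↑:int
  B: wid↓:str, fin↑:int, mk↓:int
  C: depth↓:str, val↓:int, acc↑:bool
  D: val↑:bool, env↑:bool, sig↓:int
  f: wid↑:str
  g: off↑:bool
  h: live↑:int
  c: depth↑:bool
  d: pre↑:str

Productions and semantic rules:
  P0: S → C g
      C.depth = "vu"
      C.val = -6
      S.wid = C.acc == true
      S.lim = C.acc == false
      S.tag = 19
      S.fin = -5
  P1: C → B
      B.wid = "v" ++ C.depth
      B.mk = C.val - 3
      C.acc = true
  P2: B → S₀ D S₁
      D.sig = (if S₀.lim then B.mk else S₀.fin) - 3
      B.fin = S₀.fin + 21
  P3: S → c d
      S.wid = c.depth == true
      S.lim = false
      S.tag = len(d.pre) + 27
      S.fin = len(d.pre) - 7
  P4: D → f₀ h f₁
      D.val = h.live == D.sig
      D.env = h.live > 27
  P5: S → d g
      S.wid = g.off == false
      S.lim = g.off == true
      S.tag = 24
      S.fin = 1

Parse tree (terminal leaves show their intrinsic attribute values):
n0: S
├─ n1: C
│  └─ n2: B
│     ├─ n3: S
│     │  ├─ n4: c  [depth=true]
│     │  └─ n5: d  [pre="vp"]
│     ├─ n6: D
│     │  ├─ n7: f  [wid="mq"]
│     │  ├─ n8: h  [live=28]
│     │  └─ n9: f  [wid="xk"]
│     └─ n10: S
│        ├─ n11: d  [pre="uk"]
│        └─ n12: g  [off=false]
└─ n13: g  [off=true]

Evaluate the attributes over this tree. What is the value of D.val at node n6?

1. n1.depth = "vu"  ["vu"]
2. n1.val = -6  [-6]
3. n2.wid = "vvu"  ["v" ++ C.depth]
4. n2.mk = -9  [C.val - 3]
5. n4.depth = true  [terminal]
6. n5.pre = "vp"  [terminal]
7. n3.wid = true  [c.depth == true]
8. n3.lim = false  [false]
9. n3.tag = 29  [len(d.pre) + 27]
10. n3.fin = -5  [len(d.pre) - 7]
11. n6.sig = -8  [(if S₀.lim then B.mk else S₀.fin) - 3]
12. n7.wid = "mq"  [terminal]
13. n8.live = 28  [terminal]
14. n9.wid = "xk"  [terminal]
15. n6.val = false  [h.live == D.sig]
16. n6.env = true  [h.live > 27]
17. n11.pre = "uk"  [terminal]
18. n12.off = false  [terminal]
19. n10.wid = true  [g.off == false]
20. n10.lim = false  [g.off == true]
21. n10.tag = 24  [24]
22. n10.fin = 1  [1]
23. n2.fin = 16  [S₀.fin + 21]
24. n1.acc = true  [true]
25. n13.off = true  [terminal]
26. n0.wid = true  [C.acc == true]
27. n0.lim = false  [C.acc == false]
28. n0.tag = 19  [19]
29. n0.fin = -5  [-5]

false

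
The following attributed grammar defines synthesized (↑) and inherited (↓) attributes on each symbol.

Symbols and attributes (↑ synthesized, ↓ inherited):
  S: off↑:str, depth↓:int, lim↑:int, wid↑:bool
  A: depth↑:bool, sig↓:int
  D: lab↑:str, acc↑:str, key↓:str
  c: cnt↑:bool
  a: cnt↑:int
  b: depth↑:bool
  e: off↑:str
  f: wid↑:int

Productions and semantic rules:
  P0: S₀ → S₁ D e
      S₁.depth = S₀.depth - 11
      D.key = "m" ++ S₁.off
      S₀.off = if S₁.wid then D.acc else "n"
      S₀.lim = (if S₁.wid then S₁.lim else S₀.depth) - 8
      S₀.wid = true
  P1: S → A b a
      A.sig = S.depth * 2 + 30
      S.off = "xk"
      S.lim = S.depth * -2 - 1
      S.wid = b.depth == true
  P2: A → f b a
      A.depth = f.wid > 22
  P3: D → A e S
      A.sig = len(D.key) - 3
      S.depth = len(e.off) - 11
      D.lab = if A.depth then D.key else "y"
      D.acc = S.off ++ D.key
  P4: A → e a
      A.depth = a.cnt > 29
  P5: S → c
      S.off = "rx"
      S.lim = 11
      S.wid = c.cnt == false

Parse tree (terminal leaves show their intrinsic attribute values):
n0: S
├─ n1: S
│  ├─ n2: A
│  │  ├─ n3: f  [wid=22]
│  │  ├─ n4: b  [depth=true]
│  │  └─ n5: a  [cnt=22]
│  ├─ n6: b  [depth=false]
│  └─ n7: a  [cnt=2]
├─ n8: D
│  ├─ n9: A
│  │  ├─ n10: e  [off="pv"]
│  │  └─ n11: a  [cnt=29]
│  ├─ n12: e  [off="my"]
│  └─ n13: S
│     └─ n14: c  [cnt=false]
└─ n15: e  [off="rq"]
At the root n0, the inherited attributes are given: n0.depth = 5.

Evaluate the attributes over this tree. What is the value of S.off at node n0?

1. n0.depth = 5  [given at root]
2. n1.depth = -6  [S₀.depth - 11]
3. n2.sig = 18  [S.depth * 2 + 30]
4. n3.wid = 22  [terminal]
5. n4.depth = true  [terminal]
6. n5.cnt = 22  [terminal]
7. n2.depth = false  [f.wid > 22]
8. n6.depth = false  [terminal]
9. n7.cnt = 2  [terminal]
10. n1.off = "xk"  ["xk"]
11. n1.lim = 11  [S.depth * -2 - 1]
12. n1.wid = false  [b.depth == true]
13. n8.key = "mxk"  ["m" ++ S₁.off]
14. n9.sig = 0  [len(D.key) - 3]
15. n10.off = "pv"  [terminal]
16. n11.cnt = 29  [terminal]
17. n9.depth = false  [a.cnt > 29]
18. n12.off = "my"  [terminal]
19. n13.depth = -9  [len(e.off) - 11]
20. n14.cnt = false  [terminal]
21. n13.off = "rx"  ["rx"]
22. n13.lim = 11  [11]
23. n13.wid = true  [c.cnt == false]
24. n8.lab = "y"  [if A.depth then D.key else "y"]
25. n8.acc = "rxmxk"  [S.off ++ D.key]
26. n15.off = "rq"  [terminal]
27. n0.off = "n"  [if S₁.wid then D.acc else "n"]
28. n0.lim = -3  [(if S₁.wid then S₁.lim else S₀.depth) - 8]
29. n0.wid = true  [true]

"n"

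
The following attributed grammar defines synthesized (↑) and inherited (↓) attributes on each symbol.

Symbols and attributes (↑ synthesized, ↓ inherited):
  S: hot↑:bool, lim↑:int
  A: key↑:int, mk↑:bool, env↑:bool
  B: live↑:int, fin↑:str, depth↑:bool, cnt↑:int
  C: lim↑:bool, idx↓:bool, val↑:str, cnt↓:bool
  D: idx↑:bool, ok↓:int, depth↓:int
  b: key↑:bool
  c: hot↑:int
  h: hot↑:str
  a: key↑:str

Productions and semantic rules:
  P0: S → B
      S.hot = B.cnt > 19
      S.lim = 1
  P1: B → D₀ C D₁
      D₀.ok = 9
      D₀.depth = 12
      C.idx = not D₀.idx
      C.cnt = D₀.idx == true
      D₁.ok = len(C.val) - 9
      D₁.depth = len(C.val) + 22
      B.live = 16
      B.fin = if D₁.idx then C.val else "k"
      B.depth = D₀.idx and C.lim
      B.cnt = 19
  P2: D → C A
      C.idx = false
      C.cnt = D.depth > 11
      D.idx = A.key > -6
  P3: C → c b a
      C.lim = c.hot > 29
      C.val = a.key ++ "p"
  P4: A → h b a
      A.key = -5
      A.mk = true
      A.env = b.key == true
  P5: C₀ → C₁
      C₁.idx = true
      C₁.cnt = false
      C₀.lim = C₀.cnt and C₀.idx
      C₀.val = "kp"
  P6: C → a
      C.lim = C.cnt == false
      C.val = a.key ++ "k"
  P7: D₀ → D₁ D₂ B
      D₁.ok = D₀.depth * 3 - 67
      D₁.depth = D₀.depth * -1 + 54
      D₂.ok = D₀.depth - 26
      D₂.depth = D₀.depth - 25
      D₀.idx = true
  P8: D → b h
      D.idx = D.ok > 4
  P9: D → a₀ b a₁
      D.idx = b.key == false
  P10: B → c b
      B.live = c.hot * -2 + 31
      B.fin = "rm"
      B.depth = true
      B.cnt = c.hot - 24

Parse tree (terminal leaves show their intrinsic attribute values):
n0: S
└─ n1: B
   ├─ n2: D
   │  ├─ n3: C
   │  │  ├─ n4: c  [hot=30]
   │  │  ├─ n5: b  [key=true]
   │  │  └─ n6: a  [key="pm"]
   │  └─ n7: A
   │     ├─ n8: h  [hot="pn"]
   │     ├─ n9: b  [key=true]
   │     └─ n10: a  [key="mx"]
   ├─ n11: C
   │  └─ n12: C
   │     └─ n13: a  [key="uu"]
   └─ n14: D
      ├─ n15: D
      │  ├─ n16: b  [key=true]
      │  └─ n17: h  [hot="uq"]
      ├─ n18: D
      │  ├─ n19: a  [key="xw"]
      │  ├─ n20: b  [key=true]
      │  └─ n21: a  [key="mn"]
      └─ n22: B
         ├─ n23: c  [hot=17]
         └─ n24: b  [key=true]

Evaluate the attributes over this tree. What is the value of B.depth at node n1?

1. n2.ok = 9  [9]
2. n2.depth = 12  [12]
3. n3.idx = false  [false]
4. n3.cnt = true  [D.depth > 11]
5. n4.hot = 30  [terminal]
6. n5.key = true  [terminal]
7. n6.key = "pm"  [terminal]
8. n3.lim = true  [c.hot > 29]
9. n3.val = "pmp"  [a.key ++ "p"]
10. n8.hot = "pn"  [terminal]
11. n9.key = true  [terminal]
12. n10.key = "mx"  [terminal]
13. n7.key = -5  [-5]
14. n7.mk = true  [true]
15. n7.env = true  [b.key == true]
16. n2.idx = true  [A.key > -6]
17. n11.idx = false  [not D₀.idx]
18. n11.cnt = true  [D₀.idx == true]
19. n12.idx = true  [true]
20. n12.cnt = false  [false]
21. n13.key = "uu"  [terminal]
22. n12.lim = true  [C.cnt == false]
23. n12.val = "uuk"  [a.key ++ "k"]
24. n11.lim = false  [C₀.cnt and C₀.idx]
25. n11.val = "kp"  ["kp"]
26. n14.ok = -7  [len(C.val) - 9]
27. n14.depth = 24  [len(C.val) + 22]
28. n15.ok = 5  [D₀.depth * 3 - 67]
29. n15.depth = 30  [D₀.depth * -1 + 54]
30. n16.key = true  [terminal]
31. n17.hot = "uq"  [terminal]
32. n15.idx = true  [D.ok > 4]
33. n18.ok = -2  [D₀.depth - 26]
34. n18.depth = -1  [D₀.depth - 25]
35. n19.key = "xw"  [terminal]
36. n20.key = true  [terminal]
37. n21.key = "mn"  [terminal]
38. n18.idx = false  [b.key == false]
39. n23.hot = 17  [terminal]
40. n24.key = true  [terminal]
41. n22.live = -3  [c.hot * -2 + 31]
42. n22.fin = "rm"  ["rm"]
43. n22.depth = true  [true]
44. n22.cnt = -7  [c.hot - 24]
45. n14.idx = true  [true]
46. n1.live = 16  [16]
47. n1.fin = "kp"  [if D₁.idx then C.val else "k"]
48. n1.depth = false  [D₀.idx and C.lim]
49. n1.cnt = 19  [19]
50. n0.hot = false  [B.cnt > 19]
51. n0.lim = 1  [1]

false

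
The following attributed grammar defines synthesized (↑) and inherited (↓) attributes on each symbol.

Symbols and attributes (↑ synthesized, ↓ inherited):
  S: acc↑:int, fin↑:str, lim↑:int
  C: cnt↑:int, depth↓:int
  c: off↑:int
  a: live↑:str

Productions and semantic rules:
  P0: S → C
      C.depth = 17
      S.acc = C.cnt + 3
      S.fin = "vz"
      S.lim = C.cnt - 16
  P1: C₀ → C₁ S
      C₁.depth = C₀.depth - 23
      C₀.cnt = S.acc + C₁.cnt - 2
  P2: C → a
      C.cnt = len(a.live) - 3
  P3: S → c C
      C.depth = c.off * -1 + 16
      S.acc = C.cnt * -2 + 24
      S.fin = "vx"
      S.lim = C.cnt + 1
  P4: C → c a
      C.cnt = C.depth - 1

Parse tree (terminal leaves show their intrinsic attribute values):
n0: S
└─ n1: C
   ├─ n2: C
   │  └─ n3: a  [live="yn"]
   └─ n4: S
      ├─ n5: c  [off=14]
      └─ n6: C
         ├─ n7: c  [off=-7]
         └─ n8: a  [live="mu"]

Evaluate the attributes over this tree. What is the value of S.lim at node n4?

1. n1.depth = 17  [17]
2. n2.depth = -6  [C₀.depth - 23]
3. n3.live = "yn"  [terminal]
4. n2.cnt = -1  [len(a.live) - 3]
5. n5.off = 14  [terminal]
6. n6.depth = 2  [c.off * -1 + 16]
7. n7.off = -7  [terminal]
8. n8.live = "mu"  [terminal]
9. n6.cnt = 1  [C.depth - 1]
10. n4.acc = 22  [C.cnt * -2 + 24]
11. n4.fin = "vx"  ["vx"]
12. n4.lim = 2  [C.cnt + 1]
13. n1.cnt = 19  [S.acc + C₁.cnt - 2]
14. n0.acc = 22  [C.cnt + 3]
15. n0.fin = "vz"  ["vz"]
16. n0.lim = 3  [C.cnt - 16]

2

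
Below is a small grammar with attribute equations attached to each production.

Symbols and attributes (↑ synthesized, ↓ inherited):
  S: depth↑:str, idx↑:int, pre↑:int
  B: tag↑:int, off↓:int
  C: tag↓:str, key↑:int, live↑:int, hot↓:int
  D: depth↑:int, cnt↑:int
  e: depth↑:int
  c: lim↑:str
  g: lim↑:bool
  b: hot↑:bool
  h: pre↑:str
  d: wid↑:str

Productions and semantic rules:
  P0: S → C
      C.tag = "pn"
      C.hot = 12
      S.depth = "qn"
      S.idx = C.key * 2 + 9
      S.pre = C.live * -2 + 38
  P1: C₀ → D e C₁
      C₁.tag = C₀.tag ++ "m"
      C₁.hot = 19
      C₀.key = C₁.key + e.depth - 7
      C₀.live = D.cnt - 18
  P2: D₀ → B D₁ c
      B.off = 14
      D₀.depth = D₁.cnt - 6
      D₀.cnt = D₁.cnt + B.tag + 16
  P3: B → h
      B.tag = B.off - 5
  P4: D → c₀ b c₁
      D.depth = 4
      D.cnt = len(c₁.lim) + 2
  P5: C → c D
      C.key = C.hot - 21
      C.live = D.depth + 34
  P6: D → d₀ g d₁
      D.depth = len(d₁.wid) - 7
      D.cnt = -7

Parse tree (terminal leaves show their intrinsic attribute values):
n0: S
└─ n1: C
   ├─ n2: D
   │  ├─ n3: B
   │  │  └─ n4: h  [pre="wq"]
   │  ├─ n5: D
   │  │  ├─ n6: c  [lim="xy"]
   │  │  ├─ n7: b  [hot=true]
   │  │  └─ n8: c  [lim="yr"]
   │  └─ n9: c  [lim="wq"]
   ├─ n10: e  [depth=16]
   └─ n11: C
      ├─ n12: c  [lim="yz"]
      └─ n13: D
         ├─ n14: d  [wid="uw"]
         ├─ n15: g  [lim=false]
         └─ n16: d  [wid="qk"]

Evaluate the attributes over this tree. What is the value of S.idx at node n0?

1. n1.tag = "pn"  ["pn"]
2. n1.hot = 12  [12]
3. n3.off = 14  [14]
4. n4.pre = "wq"  [terminal]
5. n3.tag = 9  [B.off - 5]
6. n6.lim = "xy"  [terminal]
7. n7.hot = true  [terminal]
8. n8.lim = "yr"  [terminal]
9. n5.depth = 4  [4]
10. n5.cnt = 4  [len(c₁.lim) + 2]
11. n9.lim = "wq"  [terminal]
12. n2.depth = -2  [D₁.cnt - 6]
13. n2.cnt = 29  [D₁.cnt + B.tag + 16]
14. n10.depth = 16  [terminal]
15. n11.tag = "pnm"  [C₀.tag ++ "m"]
16. n11.hot = 19  [19]
17. n12.lim = "yz"  [terminal]
18. n14.wid = "uw"  [terminal]
19. n15.lim = false  [terminal]
20. n16.wid = "qk"  [terminal]
21. n13.depth = -5  [len(d₁.wid) - 7]
22. n13.cnt = -7  [-7]
23. n11.key = -2  [C.hot - 21]
24. n11.live = 29  [D.depth + 34]
25. n1.key = 7  [C₁.key + e.depth - 7]
26. n1.live = 11  [D.cnt - 18]
27. n0.depth = "qn"  ["qn"]
28. n0.idx = 23  [C.key * 2 + 9]
29. n0.pre = 16  [C.live * -2 + 38]

23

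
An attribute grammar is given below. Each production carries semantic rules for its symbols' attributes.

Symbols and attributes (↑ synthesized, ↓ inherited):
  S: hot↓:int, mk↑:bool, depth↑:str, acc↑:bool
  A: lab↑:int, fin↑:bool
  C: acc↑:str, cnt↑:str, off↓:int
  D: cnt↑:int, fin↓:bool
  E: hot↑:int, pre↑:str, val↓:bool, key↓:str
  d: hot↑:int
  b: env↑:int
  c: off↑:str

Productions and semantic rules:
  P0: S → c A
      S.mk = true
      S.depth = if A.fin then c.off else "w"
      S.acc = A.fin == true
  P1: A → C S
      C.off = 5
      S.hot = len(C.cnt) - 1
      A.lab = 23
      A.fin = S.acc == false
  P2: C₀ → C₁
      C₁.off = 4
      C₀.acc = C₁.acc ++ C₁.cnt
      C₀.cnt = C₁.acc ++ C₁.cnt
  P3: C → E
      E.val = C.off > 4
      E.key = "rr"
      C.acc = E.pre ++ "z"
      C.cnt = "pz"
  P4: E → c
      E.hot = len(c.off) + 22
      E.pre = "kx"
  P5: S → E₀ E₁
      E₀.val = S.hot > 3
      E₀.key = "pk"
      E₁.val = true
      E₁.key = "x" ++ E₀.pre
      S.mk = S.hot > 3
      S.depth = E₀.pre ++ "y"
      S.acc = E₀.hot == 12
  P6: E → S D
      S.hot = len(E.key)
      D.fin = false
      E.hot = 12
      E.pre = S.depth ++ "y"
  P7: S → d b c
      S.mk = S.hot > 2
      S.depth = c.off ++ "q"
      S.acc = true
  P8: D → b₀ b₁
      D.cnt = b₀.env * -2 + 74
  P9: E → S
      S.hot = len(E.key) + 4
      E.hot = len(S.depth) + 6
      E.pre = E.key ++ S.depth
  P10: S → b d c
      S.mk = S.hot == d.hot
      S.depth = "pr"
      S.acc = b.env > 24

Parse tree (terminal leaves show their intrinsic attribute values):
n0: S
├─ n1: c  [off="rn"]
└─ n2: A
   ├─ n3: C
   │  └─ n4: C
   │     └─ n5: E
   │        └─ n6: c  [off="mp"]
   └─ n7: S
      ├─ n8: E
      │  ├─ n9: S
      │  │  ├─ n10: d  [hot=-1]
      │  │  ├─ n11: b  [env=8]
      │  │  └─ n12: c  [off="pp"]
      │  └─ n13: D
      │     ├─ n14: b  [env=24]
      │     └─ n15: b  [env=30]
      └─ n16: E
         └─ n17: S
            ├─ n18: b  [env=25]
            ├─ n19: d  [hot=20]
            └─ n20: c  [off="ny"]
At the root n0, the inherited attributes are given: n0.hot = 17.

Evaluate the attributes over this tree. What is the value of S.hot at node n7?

4

1. n0.hot = 17  [given at root]
2. n1.off = "rn"  [terminal]
3. n3.off = 5  [5]
4. n4.off = 4  [4]
5. n5.val = false  [C.off > 4]
6. n5.key = "rr"  ["rr"]
7. n6.off = "mp"  [terminal]
8. n5.hot = 24  [len(c.off) + 22]
9. n5.pre = "kx"  ["kx"]
10. n4.acc = "kxz"  [E.pre ++ "z"]
11. n4.cnt = "pz"  ["pz"]
12. n3.acc = "kxzpz"  [C₁.acc ++ C₁.cnt]
13. n3.cnt = "kxzpz"  [C₁.acc ++ C₁.cnt]
14. n7.hot = 4  [len(C.cnt) - 1]
15. n8.val = true  [S.hot > 3]
16. n8.key = "pk"  ["pk"]
17. n9.hot = 2  [len(E.key)]
18. n10.hot = -1  [terminal]
19. n11.env = 8  [terminal]
20. n12.off = "pp"  [terminal]
21. n9.mk = false  [S.hot > 2]
22. n9.depth = "ppq"  [c.off ++ "q"]
23. n9.acc = true  [true]
24. n13.fin = false  [false]
25. n14.env = 24  [terminal]
26. n15.env = 30  [terminal]
27. n13.cnt = 26  [b₀.env * -2 + 74]
28. n8.hot = 12  [12]
29. n8.pre = "ppqy"  [S.depth ++ "y"]
30. n16.val = true  [true]
31. n16.key = "xppqy"  ["x" ++ E₀.pre]
32. n17.hot = 9  [len(E.key) + 4]
33. n18.env = 25  [terminal]
34. n19.hot = 20  [terminal]
35. n20.off = "ny"  [terminal]
36. n17.mk = false  [S.hot == d.hot]
37. n17.depth = "pr"  ["pr"]
38. n17.acc = true  [b.env > 24]
39. n16.hot = 8  [len(S.depth) + 6]
40. n16.pre = "xppqypr"  [E.key ++ S.depth]
41. n7.mk = true  [S.hot > 3]
42. n7.depth = "ppqyy"  [E₀.pre ++ "y"]
43. n7.acc = true  [E₀.hot == 12]
44. n2.lab = 23  [23]
45. n2.fin = false  [S.acc == false]
46. n0.mk = true  [true]
47. n0.depth = "w"  [if A.fin then c.off else "w"]
48. n0.acc = false  [A.fin == true]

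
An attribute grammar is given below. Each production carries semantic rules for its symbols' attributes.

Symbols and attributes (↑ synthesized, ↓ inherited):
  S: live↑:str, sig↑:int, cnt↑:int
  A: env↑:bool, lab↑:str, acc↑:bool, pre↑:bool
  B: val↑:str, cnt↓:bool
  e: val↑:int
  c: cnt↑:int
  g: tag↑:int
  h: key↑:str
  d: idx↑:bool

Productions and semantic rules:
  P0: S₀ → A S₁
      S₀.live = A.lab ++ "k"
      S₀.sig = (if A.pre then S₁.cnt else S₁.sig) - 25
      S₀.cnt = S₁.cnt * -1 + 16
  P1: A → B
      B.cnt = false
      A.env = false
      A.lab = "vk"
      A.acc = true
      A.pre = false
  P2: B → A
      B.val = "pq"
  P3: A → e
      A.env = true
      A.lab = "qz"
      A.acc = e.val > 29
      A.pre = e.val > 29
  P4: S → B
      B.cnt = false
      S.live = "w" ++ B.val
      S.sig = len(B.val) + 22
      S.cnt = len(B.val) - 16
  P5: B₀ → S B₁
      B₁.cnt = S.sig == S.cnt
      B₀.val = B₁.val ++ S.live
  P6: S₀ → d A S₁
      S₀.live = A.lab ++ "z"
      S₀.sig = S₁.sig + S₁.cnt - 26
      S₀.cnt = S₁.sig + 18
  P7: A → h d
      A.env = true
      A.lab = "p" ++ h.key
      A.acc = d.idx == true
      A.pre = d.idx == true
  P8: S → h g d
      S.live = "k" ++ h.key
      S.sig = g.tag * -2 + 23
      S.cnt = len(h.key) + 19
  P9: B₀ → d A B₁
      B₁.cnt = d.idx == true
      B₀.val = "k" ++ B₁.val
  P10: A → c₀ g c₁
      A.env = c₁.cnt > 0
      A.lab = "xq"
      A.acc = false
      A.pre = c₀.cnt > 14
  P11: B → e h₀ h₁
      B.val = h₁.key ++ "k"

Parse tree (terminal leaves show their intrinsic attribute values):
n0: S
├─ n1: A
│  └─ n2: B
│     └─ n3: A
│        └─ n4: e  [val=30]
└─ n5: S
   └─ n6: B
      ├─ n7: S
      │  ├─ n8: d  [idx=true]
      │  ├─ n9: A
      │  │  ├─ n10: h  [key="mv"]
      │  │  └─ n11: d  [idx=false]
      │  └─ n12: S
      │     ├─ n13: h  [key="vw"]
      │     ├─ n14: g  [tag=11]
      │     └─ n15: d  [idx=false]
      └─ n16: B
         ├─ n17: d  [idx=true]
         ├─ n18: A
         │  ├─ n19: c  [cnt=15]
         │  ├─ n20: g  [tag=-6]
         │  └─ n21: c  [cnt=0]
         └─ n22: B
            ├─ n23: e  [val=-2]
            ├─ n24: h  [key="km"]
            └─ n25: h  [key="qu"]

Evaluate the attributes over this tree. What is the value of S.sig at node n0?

1. n2.cnt = false  [false]
2. n4.val = 30  [terminal]
3. n3.env = true  [true]
4. n3.lab = "qz"  ["qz"]
5. n3.acc = true  [e.val > 29]
6. n3.pre = true  [e.val > 29]
7. n2.val = "pq"  ["pq"]
8. n1.env = false  [false]
9. n1.lab = "vk"  ["vk"]
10. n1.acc = true  [true]
11. n1.pre = false  [false]
12. n6.cnt = false  [false]
13. n8.idx = true  [terminal]
14. n10.key = "mv"  [terminal]
15. n11.idx = false  [terminal]
16. n9.env = true  [true]
17. n9.lab = "pmv"  ["p" ++ h.key]
18. n9.acc = false  [d.idx == true]
19. n9.pre = false  [d.idx == true]
20. n13.key = "vw"  [terminal]
21. n14.tag = 11  [terminal]
22. n15.idx = false  [terminal]
23. n12.live = "kvw"  ["k" ++ h.key]
24. n12.sig = 1  [g.tag * -2 + 23]
25. n12.cnt = 21  [len(h.key) + 19]
26. n7.live = "pmvz"  [A.lab ++ "z"]
27. n7.sig = -4  [S₁.sig + S₁.cnt - 26]
28. n7.cnt = 19  [S₁.sig + 18]
29. n16.cnt = false  [S.sig == S.cnt]
30. n17.idx = true  [terminal]
31. n19.cnt = 15  [terminal]
32. n20.tag = -6  [terminal]
33. n21.cnt = 0  [terminal]
34. n18.env = false  [c₁.cnt > 0]
35. n18.lab = "xq"  ["xq"]
36. n18.acc = false  [false]
37. n18.pre = true  [c₀.cnt > 14]
38. n22.cnt = true  [d.idx == true]
39. n23.val = -2  [terminal]
40. n24.key = "km"  [terminal]
41. n25.key = "qu"  [terminal]
42. n22.val = "quk"  [h₁.key ++ "k"]
43. n16.val = "kquk"  ["k" ++ B₁.val]
44. n6.val = "kqukpmvz"  [B₁.val ++ S.live]
45. n5.live = "wkqukpmvz"  ["w" ++ B.val]
46. n5.sig = 30  [len(B.val) + 22]
47. n5.cnt = -8  [len(B.val) - 16]
48. n0.live = "vkk"  [A.lab ++ "k"]
49. n0.sig = 5  [(if A.pre then S₁.cnt else S₁.sig) - 25]
50. n0.cnt = 24  [S₁.cnt * -1 + 16]

5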